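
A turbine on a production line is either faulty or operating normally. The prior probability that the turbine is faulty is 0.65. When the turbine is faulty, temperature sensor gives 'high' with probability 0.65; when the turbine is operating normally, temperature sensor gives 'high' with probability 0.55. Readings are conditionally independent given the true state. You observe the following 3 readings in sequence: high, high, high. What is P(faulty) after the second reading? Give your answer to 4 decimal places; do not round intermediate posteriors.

0.7217

After 'high': P(faulty) = 0.65·0.6500 / (0.65·0.6500 + 0.55·0.3500) ≈ 0.6870
After 'high': P(faulty) = 0.65·0.6870 / (0.65·0.6870 + 0.55·0.3130) ≈ 0.7217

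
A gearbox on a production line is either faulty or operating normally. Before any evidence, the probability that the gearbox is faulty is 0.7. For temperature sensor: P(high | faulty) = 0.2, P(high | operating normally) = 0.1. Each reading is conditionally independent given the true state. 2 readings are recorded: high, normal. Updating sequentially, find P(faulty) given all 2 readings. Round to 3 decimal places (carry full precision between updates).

Apply Bayes' rule sequentially, carrying P(faulty) forward.
After 'high': P(faulty) = 0.2·0.7000 / (0.2·0.7000 + 0.1·0.3000) ≈ 0.8235
After 'normal': P(faulty) = 0.8·0.8235 / (0.8·0.8235 + 0.9·0.1765) ≈ 0.8058

0.806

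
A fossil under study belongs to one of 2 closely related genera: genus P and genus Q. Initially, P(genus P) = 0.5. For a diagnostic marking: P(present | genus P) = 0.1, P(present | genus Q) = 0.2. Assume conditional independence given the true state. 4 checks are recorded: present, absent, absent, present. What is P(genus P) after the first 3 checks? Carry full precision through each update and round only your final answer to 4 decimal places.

After 'present': P(genus P) = 0.1·0.5000 / (0.1·0.5000 + 0.2·0.5000) ≈ 0.3333
After 'absent': P(genus P) = 0.9·0.3333 / (0.9·0.3333 + 0.8·0.6667) ≈ 0.3600
After 'absent': P(genus P) = 0.9·0.3600 / (0.9·0.3600 + 0.8·0.6400) ≈ 0.3876

0.3876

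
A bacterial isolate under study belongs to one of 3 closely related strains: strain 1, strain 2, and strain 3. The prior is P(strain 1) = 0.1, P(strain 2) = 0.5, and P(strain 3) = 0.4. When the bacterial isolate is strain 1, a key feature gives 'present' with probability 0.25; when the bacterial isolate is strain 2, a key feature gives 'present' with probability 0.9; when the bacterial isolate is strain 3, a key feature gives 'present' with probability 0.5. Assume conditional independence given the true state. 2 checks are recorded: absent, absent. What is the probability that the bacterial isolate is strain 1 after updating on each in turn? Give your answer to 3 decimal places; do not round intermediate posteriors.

After 'absent': normaliser = 0.75·0.1000 + 0.1·0.5000 + 0.5·0.4000; P(strain 1) ≈ 0.2308, P(strain 2) ≈ 0.1538, P(strain 3) ≈ 0.6154
After 'absent': normaliser = 0.75·0.2308 + 0.1·0.1538 + 0.5·0.6154; P(strain 1) ≈ 0.3488, P(strain 2) ≈ 0.0310, P(strain 3) ≈ 0.6202

0.349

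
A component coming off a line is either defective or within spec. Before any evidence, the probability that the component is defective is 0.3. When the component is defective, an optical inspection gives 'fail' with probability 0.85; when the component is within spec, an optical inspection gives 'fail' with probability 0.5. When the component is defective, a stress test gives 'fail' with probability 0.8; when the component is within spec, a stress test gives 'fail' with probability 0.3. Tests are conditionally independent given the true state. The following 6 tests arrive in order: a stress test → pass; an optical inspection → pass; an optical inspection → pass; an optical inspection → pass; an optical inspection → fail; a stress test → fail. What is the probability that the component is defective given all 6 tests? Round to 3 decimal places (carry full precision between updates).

Each posterior becomes the prior for the next update.
After a stress test='pass': P(defective) = 0.2·0.3000 / (0.2·0.3000 + 0.7·0.7000) ≈ 0.1091
After an optical inspection='pass': P(defective) = 0.15·0.1091 / (0.15·0.1091 + 0.5·0.8909) ≈ 0.0354
After an optical inspection='pass': P(defective) = 0.15·0.0354 / (0.15·0.0354 + 0.5·0.9646) ≈ 0.0109
After an optical inspection='pass': P(defective) = 0.15·0.0109 / (0.15·0.0109 + 0.5·0.9891) ≈ 0.0033
After an optical inspection='fail': P(defective) = 0.85·0.0033 / (0.85·0.0033 + 0.5·0.9967) ≈ 0.0056
After a stress test='fail': P(defective) = 0.8·0.0056 / (0.8·0.0056 + 0.3·0.9944) ≈ 0.0148

0.015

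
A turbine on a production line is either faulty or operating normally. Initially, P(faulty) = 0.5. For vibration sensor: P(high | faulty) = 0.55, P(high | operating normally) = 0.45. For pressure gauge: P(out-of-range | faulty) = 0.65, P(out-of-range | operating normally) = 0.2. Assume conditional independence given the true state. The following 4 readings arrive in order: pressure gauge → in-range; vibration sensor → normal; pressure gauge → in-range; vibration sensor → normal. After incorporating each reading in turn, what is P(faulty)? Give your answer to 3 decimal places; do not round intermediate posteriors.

Each posterior becomes the prior for the next update.
After pressure gauge='in-range': P(faulty) = 0.35·0.5000 / (0.35·0.5000 + 0.8·0.5000) ≈ 0.3043
After vibration sensor='normal': P(faulty) = 0.45·0.3043 / (0.45·0.3043 + 0.55·0.6957) ≈ 0.2636
After pressure gauge='in-range': P(faulty) = 0.35·0.2636 / (0.35·0.2636 + 0.8·0.7364) ≈ 0.1354
After vibration sensor='normal': P(faulty) = 0.45·0.1354 / (0.45·0.1354 + 0.55·0.8646) ≈ 0.1136

0.114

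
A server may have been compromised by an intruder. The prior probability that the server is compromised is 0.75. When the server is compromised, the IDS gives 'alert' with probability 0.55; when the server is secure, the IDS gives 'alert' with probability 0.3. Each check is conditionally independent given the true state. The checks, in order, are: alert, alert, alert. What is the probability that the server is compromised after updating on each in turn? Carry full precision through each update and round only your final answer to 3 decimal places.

After 'alert': P(compromised) = 0.55·0.7500 / (0.55·0.7500 + 0.3·0.2500) ≈ 0.8462
After 'alert': P(compromised) = 0.55·0.8462 / (0.55·0.8462 + 0.3·0.1538) ≈ 0.9098
After 'alert': P(compromised) = 0.55·0.9098 / (0.55·0.9098 + 0.3·0.0902) ≈ 0.9487

0.949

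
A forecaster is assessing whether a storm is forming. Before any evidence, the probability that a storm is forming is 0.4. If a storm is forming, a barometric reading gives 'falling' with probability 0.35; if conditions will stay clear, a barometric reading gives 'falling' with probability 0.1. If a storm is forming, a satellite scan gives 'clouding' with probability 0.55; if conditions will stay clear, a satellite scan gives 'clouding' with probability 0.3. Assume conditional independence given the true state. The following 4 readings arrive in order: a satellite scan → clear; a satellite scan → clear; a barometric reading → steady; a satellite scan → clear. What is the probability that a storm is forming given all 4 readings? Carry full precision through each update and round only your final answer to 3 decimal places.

0.113

After a satellite scan='clear': P(storm) = 0.45·0.4000 / (0.45·0.4000 + 0.7·0.6000) ≈ 0.3000
After a satellite scan='clear': P(storm) = 0.45·0.3000 / (0.45·0.3000 + 0.7·0.7000) ≈ 0.2160
After a barometric reading='steady': P(storm) = 0.65·0.2160 / (0.65·0.2160 + 0.9·0.7840) ≈ 0.1660
After a satellite scan='clear': P(storm) = 0.45·0.1660 / (0.45·0.1660 + 0.7·0.8340) ≈ 0.1134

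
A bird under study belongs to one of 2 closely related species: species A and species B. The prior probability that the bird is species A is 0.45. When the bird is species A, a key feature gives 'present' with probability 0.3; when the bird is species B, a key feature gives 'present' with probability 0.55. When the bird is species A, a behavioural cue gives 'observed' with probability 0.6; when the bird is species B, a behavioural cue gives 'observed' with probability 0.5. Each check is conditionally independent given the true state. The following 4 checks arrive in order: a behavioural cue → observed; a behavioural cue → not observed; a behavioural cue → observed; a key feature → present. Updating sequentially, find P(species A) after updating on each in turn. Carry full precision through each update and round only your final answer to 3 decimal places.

After a behavioural cue='observed': P(species A) = 0.6·0.4500 / (0.6·0.4500 + 0.5·0.5500) ≈ 0.4954
After a behavioural cue='not observed': P(species A) = 0.4·0.4954 / (0.4·0.4954 + 0.5·0.5046) ≈ 0.4399
After a behavioural cue='observed': P(species A) = 0.6·0.4399 / (0.6·0.4399 + 0.5·0.5601) ≈ 0.4852
After a key feature='present': P(species A) = 0.3·0.4852 / (0.3·0.4852 + 0.55·0.5148) ≈ 0.3395

0.340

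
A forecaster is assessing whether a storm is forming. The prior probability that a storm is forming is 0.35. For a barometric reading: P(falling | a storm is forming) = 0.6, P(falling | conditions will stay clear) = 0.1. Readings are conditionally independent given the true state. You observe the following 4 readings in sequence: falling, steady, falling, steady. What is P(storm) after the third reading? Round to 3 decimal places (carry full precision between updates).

0.896

Each posterior becomes the prior for the next update.
After 'falling': P(storm) = 0.6·0.3500 / (0.6·0.3500 + 0.1·0.6500) ≈ 0.7636
After 'steady': P(storm) = 0.4·0.7636 / (0.4·0.7636 + 0.9·0.2364) ≈ 0.5895
After 'falling': P(storm) = 0.6·0.5895 / (0.6·0.5895 + 0.1·0.4105) ≈ 0.8960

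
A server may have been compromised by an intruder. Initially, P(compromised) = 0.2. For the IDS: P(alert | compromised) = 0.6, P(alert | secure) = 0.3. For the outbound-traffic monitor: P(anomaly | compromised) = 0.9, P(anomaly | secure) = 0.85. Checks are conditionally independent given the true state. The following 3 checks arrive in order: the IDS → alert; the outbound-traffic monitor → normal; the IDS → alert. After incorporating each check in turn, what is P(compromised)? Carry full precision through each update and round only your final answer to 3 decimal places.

After the IDS='alert': P(compromised) = 0.6·0.2000 / (0.6·0.2000 + 0.3·0.8000) ≈ 0.3333
After the outbound-traffic monitor='normal': P(compromised) = 0.1·0.3333 / (0.1·0.3333 + 0.15·0.6667) ≈ 0.2500
After the IDS='alert': P(compromised) = 0.6·0.2500 / (0.6·0.2500 + 0.3·0.7500) ≈ 0.4000

0.400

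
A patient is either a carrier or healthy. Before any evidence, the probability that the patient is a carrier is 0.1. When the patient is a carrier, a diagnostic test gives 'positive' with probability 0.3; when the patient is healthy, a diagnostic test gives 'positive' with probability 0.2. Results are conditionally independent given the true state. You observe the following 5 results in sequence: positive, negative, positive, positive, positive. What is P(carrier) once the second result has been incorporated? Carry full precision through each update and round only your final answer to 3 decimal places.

Apply Bayes' rule sequentially, carrying P(carrier) forward.
After 'positive': P(carrier) = 0.3·0.1000 / (0.3·0.1000 + 0.2·0.9000) ≈ 0.1429
After 'negative': P(carrier) = 0.7·0.1429 / (0.7·0.1429 + 0.8·0.8571) ≈ 0.1273

0.127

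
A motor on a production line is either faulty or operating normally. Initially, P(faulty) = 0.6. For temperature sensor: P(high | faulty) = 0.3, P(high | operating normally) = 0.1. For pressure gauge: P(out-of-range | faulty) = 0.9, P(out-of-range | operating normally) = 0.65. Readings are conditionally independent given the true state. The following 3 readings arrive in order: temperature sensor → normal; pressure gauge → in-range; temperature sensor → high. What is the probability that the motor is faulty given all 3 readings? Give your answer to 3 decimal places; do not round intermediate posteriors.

0.500

After temperature sensor='normal': P(faulty) = 0.7·0.6000 / (0.7·0.6000 + 0.9·0.4000) ≈ 0.5385
After pressure gauge='in-range': P(faulty) = 0.1·0.5385 / (0.1·0.5385 + 0.35·0.4615) ≈ 0.2500
After temperature sensor='high': P(faulty) = 0.3·0.2500 / (0.3·0.2500 + 0.1·0.7500) ≈ 0.5000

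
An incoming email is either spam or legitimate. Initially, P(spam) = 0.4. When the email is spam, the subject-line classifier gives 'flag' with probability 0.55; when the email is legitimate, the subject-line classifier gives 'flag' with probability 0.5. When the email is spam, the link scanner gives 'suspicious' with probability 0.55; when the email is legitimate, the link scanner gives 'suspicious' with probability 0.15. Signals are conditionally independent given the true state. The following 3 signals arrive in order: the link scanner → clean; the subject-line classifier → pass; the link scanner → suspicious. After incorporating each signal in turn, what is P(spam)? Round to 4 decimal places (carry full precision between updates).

Apply Bayes' rule sequentially, carrying P(spam) forward.
After the link scanner='clean': P(spam) = 0.45·0.4000 / (0.45·0.4000 + 0.85·0.6000) ≈ 0.2609
After the subject-line classifier='pass': P(spam) = 0.45·0.2609 / (0.45·0.2609 + 0.5·0.7391) ≈ 0.2411
After the link scanner='suspicious': P(spam) = 0.55·0.2411 / (0.55·0.2411 + 0.15·0.7589) ≈ 0.5380

0.5380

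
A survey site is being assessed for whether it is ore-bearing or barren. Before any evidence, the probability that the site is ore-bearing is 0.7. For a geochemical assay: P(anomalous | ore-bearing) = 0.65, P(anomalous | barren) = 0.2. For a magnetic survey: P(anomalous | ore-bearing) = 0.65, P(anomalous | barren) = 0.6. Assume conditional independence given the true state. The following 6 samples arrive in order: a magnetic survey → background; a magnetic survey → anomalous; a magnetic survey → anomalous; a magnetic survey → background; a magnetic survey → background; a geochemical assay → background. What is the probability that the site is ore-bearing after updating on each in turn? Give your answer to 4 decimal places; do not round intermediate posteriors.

0.4452

Each posterior becomes the prior for the next update.
After a magnetic survey='background': P(ore) = 0.35·0.7000 / (0.35·0.7000 + 0.4·0.3000) ≈ 0.6712
After a magnetic survey='anomalous': P(ore) = 0.65·0.6712 / (0.65·0.6712 + 0.6·0.3288) ≈ 0.6886
After a magnetic survey='anomalous': P(ore) = 0.65·0.6886 / (0.65·0.6886 + 0.6·0.3114) ≈ 0.7055
After a magnetic survey='background': P(ore) = 0.35·0.7055 / (0.35·0.7055 + 0.4·0.2945) ≈ 0.6771
After a magnetic survey='background': P(ore) = 0.35·0.6771 / (0.35·0.6771 + 0.4·0.3229) ≈ 0.6472
After a geochemical assay='background': P(ore) = 0.35·0.6472 / (0.35·0.6472 + 0.8·0.3528) ≈ 0.4452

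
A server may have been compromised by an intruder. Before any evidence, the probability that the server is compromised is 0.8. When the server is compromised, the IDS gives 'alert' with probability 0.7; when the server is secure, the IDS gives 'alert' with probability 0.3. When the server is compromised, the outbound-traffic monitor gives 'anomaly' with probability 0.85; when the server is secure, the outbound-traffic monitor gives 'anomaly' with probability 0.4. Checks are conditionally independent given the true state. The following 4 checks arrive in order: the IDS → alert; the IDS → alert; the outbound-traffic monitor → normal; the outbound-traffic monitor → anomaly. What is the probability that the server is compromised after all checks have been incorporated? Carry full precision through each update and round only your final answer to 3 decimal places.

0.920

Each posterior becomes the prior for the next update.
After the IDS='alert': P(compromised) = 0.7·0.8000 / (0.7·0.8000 + 0.3·0.2000) ≈ 0.9032
After the IDS='alert': P(compromised) = 0.7·0.9032 / (0.7·0.9032 + 0.3·0.0968) ≈ 0.9561
After the outbound-traffic monitor='normal': P(compromised) = 0.15·0.9561 / (0.15·0.9561 + 0.6·0.0439) ≈ 0.8448
After the outbound-traffic monitor='anomaly': P(compromised) = 0.85·0.8448 / (0.85·0.8448 + 0.4·0.1552) ≈ 0.9204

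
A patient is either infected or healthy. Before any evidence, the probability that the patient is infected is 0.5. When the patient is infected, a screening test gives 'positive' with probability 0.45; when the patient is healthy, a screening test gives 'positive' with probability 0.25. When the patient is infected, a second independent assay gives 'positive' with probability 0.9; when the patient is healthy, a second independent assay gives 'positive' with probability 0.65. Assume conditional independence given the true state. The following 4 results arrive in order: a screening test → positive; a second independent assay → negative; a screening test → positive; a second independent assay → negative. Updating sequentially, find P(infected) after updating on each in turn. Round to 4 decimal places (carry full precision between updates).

After a screening test='positive': P(infected) = 0.45·0.5000 / (0.45·0.5000 + 0.25·0.5000) ≈ 0.6429
After a second independent assay='negative': P(infected) = 0.1·0.6429 / (0.1·0.6429 + 0.35·0.3571) ≈ 0.3396
After a screening test='positive': P(infected) = 0.45·0.3396 / (0.45·0.3396 + 0.25·0.6604) ≈ 0.4807
After a second independent assay='negative': P(infected) = 0.1·0.4807 / (0.1·0.4807 + 0.35·0.5193) ≈ 0.2092

0.2092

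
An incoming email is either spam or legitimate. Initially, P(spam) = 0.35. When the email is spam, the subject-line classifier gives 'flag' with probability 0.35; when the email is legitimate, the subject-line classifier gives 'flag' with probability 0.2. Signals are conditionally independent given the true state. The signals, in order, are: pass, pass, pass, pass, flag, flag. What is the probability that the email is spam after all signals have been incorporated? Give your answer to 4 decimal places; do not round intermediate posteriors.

After 'pass': P(spam) = 0.65·0.3500 / (0.65·0.3500 + 0.8·0.6500) ≈ 0.3043
After 'pass': P(spam) = 0.65·0.3043 / (0.65·0.3043 + 0.8·0.6957) ≈ 0.2622
After 'pass': P(spam) = 0.65·0.2622 / (0.65·0.2622 + 0.8·0.7378) ≈ 0.2241
After 'pass': P(spam) = 0.65·0.2241 / (0.65·0.2241 + 0.8·0.7759) ≈ 0.1901
After 'flag': P(spam) = 0.35·0.1901 / (0.35·0.1901 + 0.2·0.8099) ≈ 0.2911
After 'flag': P(spam) = 0.35·0.2911 / (0.35·0.2911 + 0.2·0.7089) ≈ 0.4182

0.4182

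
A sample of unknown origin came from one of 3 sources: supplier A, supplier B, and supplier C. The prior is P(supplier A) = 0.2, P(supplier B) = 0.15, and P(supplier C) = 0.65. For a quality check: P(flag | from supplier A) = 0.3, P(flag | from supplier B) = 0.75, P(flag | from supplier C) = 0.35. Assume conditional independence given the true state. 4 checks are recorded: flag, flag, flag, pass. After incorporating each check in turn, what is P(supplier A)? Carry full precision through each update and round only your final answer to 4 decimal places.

After 'flag': normaliser = 0.3·0.2000 + 0.75·0.1500 + 0.35·0.6500; P(supplier A) ≈ 0.1500, P(supplier B) ≈ 0.2812, P(supplier C) ≈ 0.5687
After 'flag': normaliser = 0.3·0.1500 + 0.75·0.2812 + 0.35·0.5687; P(supplier A) ≈ 0.0989, P(supplier B) ≈ 0.4636, P(supplier C) ≈ 0.4375
After 'flag': normaliser = 0.3·0.0989 + 0.75·0.4636 + 0.35·0.4375; P(supplier A) ≈ 0.0559, P(supplier B) ≈ 0.6554, P(supplier C) ≈ 0.2886
After 'pass': normaliser = 0.7·0.0559 + 0.25·0.6554 + 0.65·0.2886; P(supplier A) ≈ 0.1002, P(supplier B) ≈ 0.4195, P(supplier C) ≈ 0.4803

0.1002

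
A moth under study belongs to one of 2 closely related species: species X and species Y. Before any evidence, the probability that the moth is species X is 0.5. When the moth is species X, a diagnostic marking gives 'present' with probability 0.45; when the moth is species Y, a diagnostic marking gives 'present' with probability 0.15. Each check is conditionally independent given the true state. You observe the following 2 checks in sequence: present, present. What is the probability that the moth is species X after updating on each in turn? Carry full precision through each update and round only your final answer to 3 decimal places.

After 'present': P(species X) = 0.45·0.5000 / (0.45·0.5000 + 0.15·0.5000) ≈ 0.7500
After 'present': P(species X) = 0.45·0.7500 / (0.45·0.7500 + 0.15·0.2500) ≈ 0.9000

0.900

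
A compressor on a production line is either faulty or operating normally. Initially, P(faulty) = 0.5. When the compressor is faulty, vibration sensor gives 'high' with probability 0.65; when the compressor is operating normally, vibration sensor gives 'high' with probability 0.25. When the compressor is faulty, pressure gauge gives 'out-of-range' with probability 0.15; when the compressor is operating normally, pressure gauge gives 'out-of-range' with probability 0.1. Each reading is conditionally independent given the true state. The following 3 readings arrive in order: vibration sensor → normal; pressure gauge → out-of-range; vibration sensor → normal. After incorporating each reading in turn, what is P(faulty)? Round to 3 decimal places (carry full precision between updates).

Apply Bayes' rule sequentially, carrying P(faulty) forward.
After vibration sensor='normal': P(faulty) = 0.35·0.5000 / (0.35·0.5000 + 0.75·0.5000) ≈ 0.3182
After pressure gauge='out-of-range': P(faulty) = 0.15·0.3182 / (0.15·0.3182 + 0.1·0.6818) ≈ 0.4118
After vibration sensor='normal': P(faulty) = 0.35·0.4118 / (0.35·0.4118 + 0.75·0.5882) ≈ 0.2462

0.246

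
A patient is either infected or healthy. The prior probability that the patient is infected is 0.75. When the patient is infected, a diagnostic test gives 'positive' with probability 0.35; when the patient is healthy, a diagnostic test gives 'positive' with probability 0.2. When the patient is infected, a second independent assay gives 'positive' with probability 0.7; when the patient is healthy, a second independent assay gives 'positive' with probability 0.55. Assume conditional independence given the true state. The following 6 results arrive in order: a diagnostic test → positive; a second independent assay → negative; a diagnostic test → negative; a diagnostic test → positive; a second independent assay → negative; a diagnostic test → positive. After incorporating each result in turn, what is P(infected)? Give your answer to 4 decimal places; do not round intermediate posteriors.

0.8531

Apply Bayes' rule sequentially, carrying P(infected) forward.
After a diagnostic test='positive': P(infected) = 0.35·0.7500 / (0.35·0.7500 + 0.2·0.2500) ≈ 0.8400
After a second independent assay='negative': P(infected) = 0.3·0.8400 / (0.3·0.8400 + 0.45·0.1600) ≈ 0.7778
After a diagnostic test='negative': P(infected) = 0.65·0.7778 / (0.65·0.7778 + 0.8·0.2222) ≈ 0.7398
After a diagnostic test='positive': P(infected) = 0.35·0.7398 / (0.35·0.7398 + 0.2·0.2602) ≈ 0.8327
After a second independent assay='negative': P(infected) = 0.3·0.8327 / (0.3·0.8327 + 0.45·0.1673) ≈ 0.7684
After a diagnostic test='positive': P(infected) = 0.35·0.7684 / (0.35·0.7684 + 0.2·0.2316) ≈ 0.8531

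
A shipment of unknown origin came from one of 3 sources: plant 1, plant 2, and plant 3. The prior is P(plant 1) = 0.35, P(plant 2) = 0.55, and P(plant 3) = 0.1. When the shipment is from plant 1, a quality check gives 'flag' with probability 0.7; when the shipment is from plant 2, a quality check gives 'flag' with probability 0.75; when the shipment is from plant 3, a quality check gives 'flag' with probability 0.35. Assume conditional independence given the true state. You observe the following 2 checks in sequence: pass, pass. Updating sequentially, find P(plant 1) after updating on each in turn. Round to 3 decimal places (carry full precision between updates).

0.291

After 'pass': normaliser = 0.3·0.3500 + 0.25·0.5500 + 0.65·0.1000; P(plant 1) ≈ 0.3415, P(plant 2) ≈ 0.4472, P(plant 3) ≈ 0.2114
After 'pass': normaliser = 0.3·0.3415 + 0.25·0.4472 + 0.65·0.2114; P(plant 1) ≈ 0.2913, P(plant 2) ≈ 0.3179, P(plant 3) ≈ 0.3908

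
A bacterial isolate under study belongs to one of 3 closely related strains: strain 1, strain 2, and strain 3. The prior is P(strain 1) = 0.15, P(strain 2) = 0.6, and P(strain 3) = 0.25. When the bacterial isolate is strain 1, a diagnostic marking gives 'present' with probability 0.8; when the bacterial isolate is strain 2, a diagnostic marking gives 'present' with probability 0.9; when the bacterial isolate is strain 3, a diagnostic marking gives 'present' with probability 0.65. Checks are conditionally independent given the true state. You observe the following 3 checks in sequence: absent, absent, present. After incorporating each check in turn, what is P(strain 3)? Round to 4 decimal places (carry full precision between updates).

0.6612

After 'absent': normaliser = 0.2·0.1500 + 0.1·0.6000 + 0.35·0.2500; P(strain 1) ≈ 0.1690, P(strain 2) ≈ 0.3380, P(strain 3) ≈ 0.4930
After 'absent': normaliser = 0.2·0.1690 + 0.1·0.3380 + 0.35·0.4930; P(strain 1) ≈ 0.1408, P(strain 2) ≈ 0.1408, P(strain 3) ≈ 0.7185
After 'present': normaliser = 0.8·0.1408 + 0.9·0.1408 + 0.65·0.7185; P(strain 1) ≈ 0.1594, P(strain 2) ≈ 0.1794, P(strain 3) ≈ 0.6612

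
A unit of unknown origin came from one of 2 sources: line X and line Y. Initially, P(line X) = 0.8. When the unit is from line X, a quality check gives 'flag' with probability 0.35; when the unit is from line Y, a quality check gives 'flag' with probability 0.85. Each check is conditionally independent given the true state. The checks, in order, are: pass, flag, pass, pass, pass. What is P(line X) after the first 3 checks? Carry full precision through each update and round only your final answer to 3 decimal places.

Each posterior becomes the prior for the next update.
After 'pass': P(line X) = 0.65·0.8000 / (0.65·0.8000 + 0.15·0.2000) ≈ 0.9455
After 'flag': P(line X) = 0.35·0.9455 / (0.35·0.9455 + 0.85·0.0545) ≈ 0.8771
After 'pass': P(line X) = 0.65·0.8771 / (0.65·0.8771 + 0.15·0.1229) ≈ 0.9687

0.969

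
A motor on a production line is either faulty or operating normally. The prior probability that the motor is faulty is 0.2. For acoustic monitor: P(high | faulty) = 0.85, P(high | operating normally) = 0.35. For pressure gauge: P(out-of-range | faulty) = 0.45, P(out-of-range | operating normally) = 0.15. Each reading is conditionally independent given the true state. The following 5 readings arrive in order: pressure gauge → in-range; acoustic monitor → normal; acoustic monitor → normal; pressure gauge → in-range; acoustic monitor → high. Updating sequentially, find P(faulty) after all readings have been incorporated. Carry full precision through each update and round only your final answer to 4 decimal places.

0.0134

Apply Bayes' rule sequentially, carrying P(faulty) forward.
After pressure gauge='in-range': P(faulty) = 0.55·0.2000 / (0.55·0.2000 + 0.85·0.8000) ≈ 0.1392
After acoustic monitor='normal': P(faulty) = 0.15·0.1392 / (0.15·0.1392 + 0.65·0.8608) ≈ 0.0360
After acoustic monitor='normal': P(faulty) = 0.15·0.0360 / (0.15·0.0360 + 0.65·0.9640) ≈ 0.0085
After pressure gauge='in-range': P(faulty) = 0.55·0.0085 / (0.55·0.0085 + 0.85·0.9915) ≈ 0.0055
After acoustic monitor='high': P(faulty) = 0.85·0.0055 / (0.85·0.0055 + 0.35·0.9945) ≈ 0.0134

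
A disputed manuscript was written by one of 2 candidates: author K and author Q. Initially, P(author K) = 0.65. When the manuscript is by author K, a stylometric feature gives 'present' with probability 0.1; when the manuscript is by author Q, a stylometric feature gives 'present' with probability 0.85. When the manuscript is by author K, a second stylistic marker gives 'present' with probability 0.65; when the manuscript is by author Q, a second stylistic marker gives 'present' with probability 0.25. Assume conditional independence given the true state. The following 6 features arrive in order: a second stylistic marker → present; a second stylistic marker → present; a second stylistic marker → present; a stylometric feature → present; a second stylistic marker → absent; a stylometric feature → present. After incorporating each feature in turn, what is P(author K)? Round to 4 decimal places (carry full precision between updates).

0.1741

Apply Bayes' rule sequentially, carrying P(author K) forward.
After a second stylistic marker='present': P(author K) = 0.65·0.6500 / (0.65·0.6500 + 0.25·0.3500) ≈ 0.8284
After a second stylistic marker='present': P(author K) = 0.65·0.8284 / (0.65·0.8284 + 0.25·0.1716) ≈ 0.9262
After a second stylistic marker='present': P(author K) = 0.65·0.9262 / (0.65·0.9262 + 0.25·0.0738) ≈ 0.9703
After a stylometric feature='present': P(author K) = 0.1·0.9703 / (0.1·0.9703 + 0.85·0.0297) ≈ 0.7934
After a second stylistic marker='absent': P(author K) = 0.35·0.7934 / (0.35·0.7934 + 0.75·0.2066) ≈ 0.6418
After a stylometric feature='present': P(author K) = 0.1·0.6418 / (0.1·0.6418 + 0.85·0.3582) ≈ 0.1741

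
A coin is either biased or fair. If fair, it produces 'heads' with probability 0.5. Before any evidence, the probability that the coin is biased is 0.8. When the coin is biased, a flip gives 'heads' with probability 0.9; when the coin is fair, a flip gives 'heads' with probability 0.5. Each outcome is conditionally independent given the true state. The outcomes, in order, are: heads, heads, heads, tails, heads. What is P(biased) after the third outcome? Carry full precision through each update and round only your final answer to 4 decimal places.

After 'heads': P(biased) = 0.9·0.8000 / (0.9·0.8000 + 0.5·0.2000) ≈ 0.8780
After 'heads': P(biased) = 0.9·0.8780 / (0.9·0.8780 + 0.5·0.1220) ≈ 0.9284
After 'heads': P(biased) = 0.9·0.9284 / (0.9·0.9284 + 0.5·0.0716) ≈ 0.9589

0.9589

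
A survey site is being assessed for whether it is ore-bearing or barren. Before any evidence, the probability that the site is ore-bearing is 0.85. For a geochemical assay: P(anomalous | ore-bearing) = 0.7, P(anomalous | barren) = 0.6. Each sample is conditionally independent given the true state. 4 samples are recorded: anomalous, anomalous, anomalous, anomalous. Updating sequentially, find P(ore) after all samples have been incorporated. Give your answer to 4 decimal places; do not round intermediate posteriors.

After 'anomalous': P(ore) = 0.7·0.8500 / (0.7·0.8500 + 0.6·0.1500) ≈ 0.8686
After 'anomalous': P(ore) = 0.7·0.8686 / (0.7·0.8686 + 0.6·0.1314) ≈ 0.8852
After 'anomalous': P(ore) = 0.7·0.8852 / (0.7·0.8852 + 0.6·0.1148) ≈ 0.9000
After 'anomalous': P(ore) = 0.7·0.9000 / (0.7·0.9000 + 0.6·0.1000) ≈ 0.9130

0.9130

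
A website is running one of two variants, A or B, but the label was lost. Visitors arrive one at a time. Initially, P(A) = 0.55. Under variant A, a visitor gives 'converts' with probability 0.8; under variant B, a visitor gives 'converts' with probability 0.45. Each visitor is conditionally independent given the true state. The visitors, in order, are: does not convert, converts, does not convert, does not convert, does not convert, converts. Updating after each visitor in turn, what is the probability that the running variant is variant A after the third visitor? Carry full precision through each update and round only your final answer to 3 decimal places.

Each posterior becomes the prior for the next update.
After 'does not convert': P(A) = 0.2·0.5500 / (0.2·0.5500 + 0.55·0.4500) ≈ 0.3077
After 'converts': P(A) = 0.8·0.3077 / (0.8·0.3077 + 0.45·0.6923) ≈ 0.4414
After 'does not convert': P(A) = 0.2·0.4414 / (0.2·0.4414 + 0.55·0.5586) ≈ 0.2232

0.223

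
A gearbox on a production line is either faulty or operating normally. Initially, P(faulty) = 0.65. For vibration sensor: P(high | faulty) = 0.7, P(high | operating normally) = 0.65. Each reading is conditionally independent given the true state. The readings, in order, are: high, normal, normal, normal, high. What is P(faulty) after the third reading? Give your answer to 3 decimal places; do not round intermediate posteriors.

After 'high': P(faulty) = 0.7·0.6500 / (0.7·0.6500 + 0.65·0.3500) ≈ 0.6667
After 'normal': P(faulty) = 0.3·0.6667 / (0.3·0.6667 + 0.35·0.3333) ≈ 0.6316
After 'normal': P(faulty) = 0.3·0.6316 / (0.3·0.6316 + 0.35·0.3684) ≈ 0.5950

0.595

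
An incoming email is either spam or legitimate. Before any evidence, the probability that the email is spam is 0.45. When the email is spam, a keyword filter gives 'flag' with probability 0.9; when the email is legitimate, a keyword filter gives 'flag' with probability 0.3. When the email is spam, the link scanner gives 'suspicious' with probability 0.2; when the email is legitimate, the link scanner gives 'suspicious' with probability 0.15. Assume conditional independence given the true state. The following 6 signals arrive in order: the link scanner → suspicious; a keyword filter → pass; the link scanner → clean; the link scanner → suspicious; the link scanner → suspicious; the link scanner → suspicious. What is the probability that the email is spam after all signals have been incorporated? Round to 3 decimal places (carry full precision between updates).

0.258

After the link scanner='suspicious': P(spam) = 0.2·0.4500 / (0.2·0.4500 + 0.15·0.5500) ≈ 0.5217
After a keyword filter='pass': P(spam) = 0.1·0.5217 / (0.1·0.5217 + 0.7·0.4783) ≈ 0.1348
After the link scanner='clean': P(spam) = 0.8·0.1348 / (0.8·0.1348 + 0.85·0.8652) ≈ 0.1279
After the link scanner='suspicious': P(spam) = 0.2·0.1279 / (0.2·0.1279 + 0.15·0.8721) ≈ 0.1636
After the link scanner='suspicious': P(spam) = 0.2·0.1636 / (0.2·0.1636 + 0.15·0.8364) ≈ 0.2068
After the link scanner='suspicious': P(spam) = 0.2·0.2068 / (0.2·0.2068 + 0.15·0.7932) ≈ 0.2580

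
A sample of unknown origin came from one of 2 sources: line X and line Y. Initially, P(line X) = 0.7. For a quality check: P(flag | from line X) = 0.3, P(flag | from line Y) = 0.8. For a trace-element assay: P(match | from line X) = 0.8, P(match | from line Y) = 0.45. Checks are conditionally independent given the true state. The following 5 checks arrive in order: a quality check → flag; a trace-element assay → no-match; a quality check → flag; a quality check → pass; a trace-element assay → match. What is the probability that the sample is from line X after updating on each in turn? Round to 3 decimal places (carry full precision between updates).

Apply Bayes' rule sequentially, carrying P(line X) forward.
After a quality check='flag': P(line X) = 0.3·0.7000 / (0.3·0.7000 + 0.8·0.3000) ≈ 0.4667
After a trace-element assay='no-match': P(line X) = 0.2·0.4667 / (0.2·0.4667 + 0.55·0.5333) ≈ 0.2414
After a quality check='flag': P(line X) = 0.3·0.2414 / (0.3·0.2414 + 0.8·0.7586) ≈ 0.1066
After a quality check='pass': P(line X) = 0.7·0.1066 / (0.7·0.1066 + 0.2·0.8934) ≈ 0.2946
After a trace-element assay='match': P(line X) = 0.8·0.2946 / (0.8·0.2946 + 0.45·0.7054) ≈ 0.4261

0.426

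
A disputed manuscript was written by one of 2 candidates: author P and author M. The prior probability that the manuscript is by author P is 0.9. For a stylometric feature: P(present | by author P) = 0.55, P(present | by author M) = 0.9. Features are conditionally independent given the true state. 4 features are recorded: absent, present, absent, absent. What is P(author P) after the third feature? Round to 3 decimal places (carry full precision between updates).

0.991

Apply Bayes' rule sequentially, carrying P(author P) forward.
After 'absent': P(author P) = 0.45·0.9000 / (0.45·0.9000 + 0.1·0.1000) ≈ 0.9759
After 'present': P(author P) = 0.55·0.9759 / (0.55·0.9759 + 0.9·0.0241) ≈ 0.9612
After 'absent': P(author P) = 0.45·0.9612 / (0.45·0.9612 + 0.1·0.0388) ≈ 0.9911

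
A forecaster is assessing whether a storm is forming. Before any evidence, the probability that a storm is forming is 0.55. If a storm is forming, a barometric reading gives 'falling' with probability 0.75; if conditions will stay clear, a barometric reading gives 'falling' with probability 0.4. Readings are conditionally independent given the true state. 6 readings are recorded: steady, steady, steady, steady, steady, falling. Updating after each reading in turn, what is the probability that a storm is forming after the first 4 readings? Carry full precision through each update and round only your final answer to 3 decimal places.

0.036

After 'steady': P(storm) = 0.25·0.5500 / (0.25·0.5500 + 0.6·0.4500) ≈ 0.3374
After 'steady': P(storm) = 0.25·0.3374 / (0.25·0.3374 + 0.6·0.6626) ≈ 0.1750
After 'steady': P(storm) = 0.25·0.1750 / (0.25·0.1750 + 0.6·0.8250) ≈ 0.0812
After 'steady': P(storm) = 0.25·0.0812 / (0.25·0.0812 + 0.6·0.9188) ≈ 0.0355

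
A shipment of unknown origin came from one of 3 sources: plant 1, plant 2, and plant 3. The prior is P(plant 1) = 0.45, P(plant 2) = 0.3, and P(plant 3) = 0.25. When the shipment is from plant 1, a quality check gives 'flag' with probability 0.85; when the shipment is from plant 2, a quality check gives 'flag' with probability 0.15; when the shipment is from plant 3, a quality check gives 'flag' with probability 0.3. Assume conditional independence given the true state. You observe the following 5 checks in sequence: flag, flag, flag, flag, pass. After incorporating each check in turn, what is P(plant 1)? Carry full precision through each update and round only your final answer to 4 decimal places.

Each posterior becomes the prior for the next update.
After 'flag': normaliser = 0.85·0.4500 + 0.15·0.3000 + 0.3·0.2500; P(plant 1) ≈ 0.7612, P(plant 2) ≈ 0.0896, P(plant 3) ≈ 0.1493
After 'flag': normaliser = 0.85·0.7612 + 0.15·0.0896 + 0.3·0.1493; P(plant 1) ≈ 0.9175, P(plant 2) ≈ 0.0190, P(plant 3) ≈ 0.0635
After 'flag': normaliser = 0.85·0.9175 + 0.15·0.0190 + 0.3·0.0635; P(plant 1) ≈ 0.9727, P(plant 2) ≈ 0.0036, P(plant 3) ≈ 0.0238
After 'flag': normaliser = 0.85·0.9727 + 0.15·0.0036 + 0.3·0.0238; P(plant 1) ≈ 0.9908, P(plant 2) ≈ 0.0006, P(plant 3) ≈ 0.0085
After 'pass': normaliser = 0.15·0.9908 + 0.85·0.0006 + 0.7·0.0085; P(plant 1) ≈ 0.9580, P(plant 2) ≈ 0.0035, P(plant 3) ≈ 0.0385

0.9580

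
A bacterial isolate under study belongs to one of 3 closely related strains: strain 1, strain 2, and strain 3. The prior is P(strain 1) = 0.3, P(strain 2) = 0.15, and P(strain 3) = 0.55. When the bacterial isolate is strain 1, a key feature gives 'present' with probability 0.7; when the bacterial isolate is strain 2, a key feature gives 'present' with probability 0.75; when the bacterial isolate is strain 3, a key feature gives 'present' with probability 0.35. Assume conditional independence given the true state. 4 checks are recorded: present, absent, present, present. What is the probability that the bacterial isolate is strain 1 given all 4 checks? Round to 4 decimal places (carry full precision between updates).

After 'present': normaliser = 0.7·0.3000 + 0.75·0.1500 + 0.35·0.5500; P(strain 1) ≈ 0.4078, P(strain 2) ≈ 0.2184, P(strain 3) ≈ 0.3738
After 'absent': normaliser = 0.3·0.4078 + 0.25·0.2184 + 0.65·0.3738; P(strain 1) ≈ 0.2913, P(strain 2) ≈ 0.1301, P(strain 3) ≈ 0.5786
After 'present': normaliser = 0.7·0.2913 + 0.75·0.1301 + 0.35·0.5786; P(strain 1) ≈ 0.4046, P(strain 2) ≈ 0.1935, P(strain 3) ≈ 0.4018
After 'present': normaliser = 0.7·0.4046 + 0.75·0.1935 + 0.35·0.4018; P(strain 1) ≈ 0.4978, P(strain 2) ≈ 0.2551, P(strain 3) ≈ 0.2472

0.4978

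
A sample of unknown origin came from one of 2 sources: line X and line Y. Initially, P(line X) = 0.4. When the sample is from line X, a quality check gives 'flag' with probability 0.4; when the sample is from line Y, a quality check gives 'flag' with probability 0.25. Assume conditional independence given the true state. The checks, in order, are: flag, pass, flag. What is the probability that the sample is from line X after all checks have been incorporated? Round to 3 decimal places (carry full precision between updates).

0.577

After 'flag': P(line X) = 0.4·0.4000 / (0.4·0.4000 + 0.25·0.6000) ≈ 0.5161
After 'pass': P(line X) = 0.6·0.5161 / (0.6·0.5161 + 0.75·0.4839) ≈ 0.4604
After 'flag': P(line X) = 0.4·0.4604 / (0.4·0.4604 + 0.25·0.5396) ≈ 0.5772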